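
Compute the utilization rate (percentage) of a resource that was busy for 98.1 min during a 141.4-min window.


Utilization = busy / total × 100
= 98.1 / 141.4 × 100
= 69.4%


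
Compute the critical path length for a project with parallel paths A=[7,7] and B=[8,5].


Path A: 7 + 7 = 14
Path B: 8 + 5 = 13
Critical path = longest = max(14, 13)
= 14 (Path A)


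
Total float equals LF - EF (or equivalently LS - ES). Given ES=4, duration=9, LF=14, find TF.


EF = ES + duration = 4 + 9 = 13
LS = LF - duration = 14 - 9 = 5
Total Float = LF - EF = 14 - 13
(or LS - ES = 5 - 4)
= 1


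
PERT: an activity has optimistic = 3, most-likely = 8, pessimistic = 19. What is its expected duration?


te = (o + 4m + p) / 6
= (3 + 4×8 + 19) / 6
= (3 + 32 + 19) / 6
= 54 / 6
= 9.00


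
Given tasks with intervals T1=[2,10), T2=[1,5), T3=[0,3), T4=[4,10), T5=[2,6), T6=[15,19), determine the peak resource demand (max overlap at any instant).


Check each time point for overlaps:
  t=2: 4 tasks active (T1, T2, T3, T5)
Max concurrent = 4


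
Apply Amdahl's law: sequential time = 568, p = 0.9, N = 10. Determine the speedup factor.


Amdahl's law: T_p = T × ((1-p) + p/N)
= 568 × ((1-0.9) + 0.9/10)
= 568 × (0.10 + 0.0900)
= 568 × 0.1900
= 107.92
Speedup = 568/107.92
= 5.26×


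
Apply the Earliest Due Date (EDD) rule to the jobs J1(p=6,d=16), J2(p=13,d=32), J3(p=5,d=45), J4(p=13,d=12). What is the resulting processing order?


EDD: sort by earliest due date
  J4: d=12, p=13
  J1: d=16, p=6
  J2: d=32, p=13
  J3: d=45, p=5
Order: J4 → J1 → J2 → J3


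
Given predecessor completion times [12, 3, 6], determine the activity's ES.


ES = max of all predecessor completion times
Predecessors: [12, 3, 6]
ES = max(12, 3, 6)
= 12


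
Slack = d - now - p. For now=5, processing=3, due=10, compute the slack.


Slack = due - current_time - processing
= 10 - 5 - 3
= 2


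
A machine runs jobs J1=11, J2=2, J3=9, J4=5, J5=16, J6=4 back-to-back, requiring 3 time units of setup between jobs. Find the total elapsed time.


Makespan = Σ processing + (n-1) × setup
= (11 + 2 + 9 + 5 + 16 + 4) + (6-1)×3
= 47 + 15
= 62 time units


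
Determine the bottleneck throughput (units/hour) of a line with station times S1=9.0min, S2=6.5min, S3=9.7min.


Bottleneck = longest station time
Station times: [9.0, 6.5, 9.7]
Max = 9.7 min
Rate = 60 / 9.7
= 6.19 units/hour (bottleneck: 9.7min)


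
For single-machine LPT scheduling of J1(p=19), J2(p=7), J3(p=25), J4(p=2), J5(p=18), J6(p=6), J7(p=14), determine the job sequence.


LPT: sort by longest processing time first
  J3: p=25
  J1: p=19
  J5: p=18
  J7: p=14
  J2: p=7
  J6: p=6
  J4: p=2
Order: J3 → J1 → J5 → J7 → J2 → J6 → J4


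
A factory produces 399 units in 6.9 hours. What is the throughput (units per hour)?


Throughput = units / time
= 399 / 6.9
= 57.8 units/hour


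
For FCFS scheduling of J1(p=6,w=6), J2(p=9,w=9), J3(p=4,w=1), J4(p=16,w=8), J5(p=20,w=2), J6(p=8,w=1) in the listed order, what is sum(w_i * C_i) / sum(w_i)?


Completion times:
  J1: C=6, w×C=6×6=36
  J2: C=15, w×C=9×15=135
  J3: C=19, w×C=1×19=19
  J4: C=35, w×C=8×35=280
  J5: C=55, w×C=2×55=110
  J6: C=63, w×C=1×63=63
Sum w×C = 643
Sum w = 27
Weighted avg = 643/27
= 23.81


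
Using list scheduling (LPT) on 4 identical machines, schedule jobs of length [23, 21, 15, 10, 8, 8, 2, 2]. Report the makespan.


Jobs (LPT sorted): [23, 21, 15, 10, 8, 8, 2, 2]
Machines: 4
  J=23 → Machine 1 (load: 0+23=23)
  J=21 → Machine 2 (load: 0+21=21)
  J=15 → Machine 3 (load: 0+15=15)
  J=10 → Machine 4 (load: 0+10=10)
  J=8 → Machine 4 (load: 10+8=18)
  J=8 → Machine 3 (load: 15+8=23)
  J=2 → Machine 4 (load: 18+2=20)
  J=2 → Machine 4 (load: 20+2=22)
Machine loads: [23, 21, 23, 22]
Makespan = max = 23 time units


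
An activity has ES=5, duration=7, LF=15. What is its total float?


EF = ES + duration = 5 + 7 = 12
LS = LF - duration = 15 - 7 = 8
Total Float = LF - EF = 15 - 12
(or LS - ES = 8 - 5)
= 3


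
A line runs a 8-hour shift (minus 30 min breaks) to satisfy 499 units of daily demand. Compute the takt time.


Available = 8×60 - 30 = 450 min
Takt time = 450 / 499
= 0.90 min/unit


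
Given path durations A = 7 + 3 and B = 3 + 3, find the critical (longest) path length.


Path A: 7 + 3 = 10
Path B: 3 + 3 = 6
Critical path = longest = max(10, 6)
= 10 (Path A)


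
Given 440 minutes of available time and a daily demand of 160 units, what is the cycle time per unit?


Cycle time = available time / demand
= 440 / 160
= 2.75 min/unit


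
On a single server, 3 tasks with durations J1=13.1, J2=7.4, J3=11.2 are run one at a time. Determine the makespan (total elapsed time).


Sequential makespan: sum all processing times
= 13.1 + 7.4 + 11.2
= 31.7 time units


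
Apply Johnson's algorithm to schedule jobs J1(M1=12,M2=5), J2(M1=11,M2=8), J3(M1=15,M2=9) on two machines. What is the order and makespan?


Johnson's rule:
Group 1 (M1≤M2, sort by M1): []
Group 2 (M1>M2, sort desc M2): ['J3', 'J2', 'J1']
Sequence: J3 → J2 → J1
Makespan calculation:
  J3: M1 done=15, M2 done=24
  J2: M1 done=26, M2 done=34
  J1: M1 done=38, M2 done=43
= Sequence: J3 → J2 → J1, Makespan: 43


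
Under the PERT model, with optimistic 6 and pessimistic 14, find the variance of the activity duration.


σ² = ((p - o) / 6)² = (p - o)² / 36
= (14 - 6)² / 36
= 8² / 36
= 64 / 36
= 1.7778


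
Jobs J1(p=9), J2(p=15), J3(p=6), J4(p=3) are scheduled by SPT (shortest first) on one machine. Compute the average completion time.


SPT order: J4 → J3 → J1 → J2
Completion times:
  J4: C=3
  J3: C=9
  J1: C=18
  J2: C=33
Sum = 63, n = 4
Mean flow = 63/4
= 15.75


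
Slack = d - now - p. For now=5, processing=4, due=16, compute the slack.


Slack = due - current_time - processing
= 16 - 5 - 4
= 7


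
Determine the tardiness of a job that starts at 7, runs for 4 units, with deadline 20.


Completion = start + processing = 7 + 4 = 11
Tardiness = max(0, C - d) = max(0, 11 - 20)
= max(0, -9)
= 0


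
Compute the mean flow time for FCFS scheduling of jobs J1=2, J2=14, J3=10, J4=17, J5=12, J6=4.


Completion times:
  J1: completes at 2
  J2: completes at 16
  J3: completes at 26
  J4: completes at 43
  J5: completes at 55
  J6: completes at 59
Sum = 201
Average = 201/6
= 33.50


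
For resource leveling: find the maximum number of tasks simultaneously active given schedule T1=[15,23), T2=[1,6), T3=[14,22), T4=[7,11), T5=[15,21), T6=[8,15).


Check each time point for overlaps:
  t=15: 3 tasks active (T1, T3, T5)
Max concurrent = 3


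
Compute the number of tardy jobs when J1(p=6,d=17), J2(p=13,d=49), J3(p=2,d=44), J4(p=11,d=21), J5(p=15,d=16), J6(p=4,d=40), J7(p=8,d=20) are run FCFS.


Completion vs due date:
  J1: C=6, d=17 → on time
  J2: C=19, d=49 → on time
  J3: C=21, d=44 → on time
  J4: C=32, d=21 → TARDY
  J5: C=47, d=16 → TARDY
  J6: C=51, d=40 → TARDY
  J7: C=59, d=20 → TARDY
Tardy jobs: J4, J5, J6, J7
Count = 4


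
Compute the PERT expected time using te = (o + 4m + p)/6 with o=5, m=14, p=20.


te = (o + 4m + p) / 6
= (5 + 4×14 + 20) / 6
= (5 + 56 + 20) / 6
= 81 / 6
= 13.50


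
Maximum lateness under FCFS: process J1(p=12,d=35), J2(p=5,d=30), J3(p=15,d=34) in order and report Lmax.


Lateness per job (L = C - d):
  J1: C=12, d=35, L=-23
  J2: C=17, d=30, L=-13
  J3: C=32, d=34, L=-2
Lmax = max(-23, -13, -2)
= -2


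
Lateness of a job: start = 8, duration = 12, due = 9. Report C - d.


Completion = 8 + 12 = 20
Lateness = C - d = 20 - 9
= 11


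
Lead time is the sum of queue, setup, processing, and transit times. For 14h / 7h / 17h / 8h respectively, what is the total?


Lead time = queue + setup + processing + transit
= 14 + 7 + 17 + 8
= 46 hours


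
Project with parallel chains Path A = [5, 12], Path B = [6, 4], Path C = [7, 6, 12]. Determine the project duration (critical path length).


Path A: 5 + 12 = 17
Path B: 6 + 4 = 10
Path C: 7 + 6 + 12 = 25
Critical path = longest = max(17, 10, 25)
= 25 (Path C)


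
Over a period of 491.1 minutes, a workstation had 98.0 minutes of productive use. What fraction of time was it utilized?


Utilization = busy / total × 100
= 98.0 / 491.1 × 100
= 20.0%


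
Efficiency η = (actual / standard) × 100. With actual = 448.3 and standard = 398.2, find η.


Efficiency = (actual / standard) × 100
= (448.3 / 398.2) × 100
= 112.6%


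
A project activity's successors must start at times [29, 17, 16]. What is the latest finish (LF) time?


LF = min of all successor start times
Successors start at: [29, 17, 16]
LF = min(29, 17, 16)
= 16


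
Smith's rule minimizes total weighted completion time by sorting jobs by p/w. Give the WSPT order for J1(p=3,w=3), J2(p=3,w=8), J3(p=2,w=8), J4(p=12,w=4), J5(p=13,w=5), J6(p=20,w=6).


WSPT (Smith's rule): sort by p/w ascending
  J3: p/w = 2/8 = 0.250
  J2: p/w = 3/8 = 0.375
  J1: p/w = 3/3 = 1.000
  J5: p/w = 13/5 = 2.600
  J4: p/w = 12/4 = 3.000
  J6: p/w = 20/6 = 3.333
Order: J3 → J2 → J1 → J5 → J4 → J6


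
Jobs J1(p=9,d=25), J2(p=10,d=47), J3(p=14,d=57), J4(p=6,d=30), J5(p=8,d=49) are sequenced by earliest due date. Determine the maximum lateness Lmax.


EDD order: J1 → J4 → J2 → J5 → J3
Completion and lateness:
  J1: C=9, d=25, L=9-25=-16
  J4: C=15, d=30, L=15-30=-15
  J2: C=25, d=47, L=25-47=-22
  J5: C=33, d=49, L=33-49=-16
  J3: C=47, d=57, L=47-57=-10
Lmax = max(-16, -15, -22, -16, -10)
= -10


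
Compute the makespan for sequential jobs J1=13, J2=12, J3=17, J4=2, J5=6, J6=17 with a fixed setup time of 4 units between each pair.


Makespan = Σ processing + (n-1) × setup
= (13 + 12 + 17 + 2 + 6 + 17) + (6-1)×4
= 67 + 20
= 87 time units


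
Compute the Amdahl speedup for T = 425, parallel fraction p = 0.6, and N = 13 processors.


Amdahl's law: T_p = T × ((1-p) + p/N)
= 425 × ((1-0.6) + 0.6/13)
= 425 × (0.40 + 0.0462)
= 425 × 0.4462
= 189.62
Speedup = 425/189.62
= 2.24×


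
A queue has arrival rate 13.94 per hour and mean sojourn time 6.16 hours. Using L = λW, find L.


Little's law: L = λ × W
= 13.94 × 6.16
= 85.87


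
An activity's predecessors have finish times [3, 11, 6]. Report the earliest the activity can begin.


ES = max of all predecessor completion times
Predecessors: [3, 11, 6]
ES = max(3, 11, 6)
= 11


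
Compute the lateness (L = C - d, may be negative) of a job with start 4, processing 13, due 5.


Completion = 4 + 13 = 17
Lateness = C - d = 17 - 5
= 12


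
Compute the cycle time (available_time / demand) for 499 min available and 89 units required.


Cycle time = available time / demand
= 499 / 89
= 5.61 min/unit


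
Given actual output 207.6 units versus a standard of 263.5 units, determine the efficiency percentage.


Efficiency = (actual / standard) × 100
= (207.6 / 263.5) × 100
= 78.8%


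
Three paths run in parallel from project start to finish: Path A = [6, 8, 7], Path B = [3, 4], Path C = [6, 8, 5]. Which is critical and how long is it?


Path A: 6 + 8 + 7 = 21
Path B: 3 + 4 = 7
Path C: 6 + 8 + 5 = 19
Critical path = longest = max(21, 7, 19)
= 21 (Path A)


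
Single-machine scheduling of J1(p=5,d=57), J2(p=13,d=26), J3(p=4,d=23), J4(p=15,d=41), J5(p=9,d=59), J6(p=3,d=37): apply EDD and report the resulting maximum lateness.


EDD order: J3 → J2 → J6 → J4 → J1 → J5
Completion and lateness:
  J3: C=4, d=23, L=4-23=-19
  J2: C=17, d=26, L=17-26=-9
  J6: C=20, d=37, L=20-37=-17
  J4: C=35, d=41, L=35-41=-6
  J1: C=40, d=57, L=40-57=-17
  J5: C=49, d=59, L=49-59=-10
Lmax = max(-19, -9, -17, -6, -17, -10)
= -6


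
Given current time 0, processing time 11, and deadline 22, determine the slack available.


Slack = due - current_time - processing
= 22 - 0 - 11
= 11


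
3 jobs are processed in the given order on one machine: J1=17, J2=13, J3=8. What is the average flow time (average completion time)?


Completion times:
  J1: completes at 17
  J2: completes at 30
  J3: completes at 38
Sum = 85
Average = 85/3
= 28.33


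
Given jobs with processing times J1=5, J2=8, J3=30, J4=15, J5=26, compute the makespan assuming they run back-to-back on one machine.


Sequential makespan: sum all processing times
= 5 + 8 + 30 + 15 + 26
= 84 time units


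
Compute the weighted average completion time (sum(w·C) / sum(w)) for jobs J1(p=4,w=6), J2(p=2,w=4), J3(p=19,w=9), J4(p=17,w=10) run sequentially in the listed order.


Completion times:
  J1: C=4, w×C=6×4=24
  J2: C=6, w×C=4×6=24
  J3: C=25, w×C=9×25=225
  J4: C=42, w×C=10×42=420
Sum w×C = 693
Sum w = 29
Weighted avg = 693/29
= 23.90


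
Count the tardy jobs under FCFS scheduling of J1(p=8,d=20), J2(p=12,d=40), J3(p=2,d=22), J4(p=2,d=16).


Completion vs due date:
  J1: C=8, d=20 → on time
  J2: C=20, d=40 → on time
  J3: C=22, d=22 → on time
  J4: C=24, d=16 → TARDY
Tardy jobs: J4
Count = 1


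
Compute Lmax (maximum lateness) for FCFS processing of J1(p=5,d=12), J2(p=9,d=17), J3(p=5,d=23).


Lateness per job (L = C - d):
  J1: C=5, d=12, L=-7
  J2: C=14, d=17, L=-3
  J3: C=19, d=23, L=-4
Lmax = max(-7, -3, -4)
= -3


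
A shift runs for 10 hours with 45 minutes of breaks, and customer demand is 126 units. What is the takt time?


Available = 10×60 - 45 = 555 min
Takt time = 555 / 126
= 4.40 min/unit


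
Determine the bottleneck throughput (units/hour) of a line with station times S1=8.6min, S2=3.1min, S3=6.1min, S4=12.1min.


Bottleneck = longest station time
Station times: [8.6, 3.1, 6.1, 12.1]
Max = 12.1 min
Rate = 60 / 12.1
= 4.96 units/hour (bottleneck: 12.1min)


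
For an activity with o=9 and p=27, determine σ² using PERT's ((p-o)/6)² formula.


σ² = ((p - o) / 6)² = (p - o)² / 36
= (27 - 9)² / 36
= 18² / 36
= 324 / 36
= 9.0000


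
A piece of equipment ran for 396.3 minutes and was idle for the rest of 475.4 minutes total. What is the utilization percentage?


Utilization = busy / total × 100
= 396.3 / 475.4 × 100
= 83.4%


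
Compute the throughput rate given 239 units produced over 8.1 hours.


Throughput = units / time
= 239 / 8.1
= 29.5 units/hour


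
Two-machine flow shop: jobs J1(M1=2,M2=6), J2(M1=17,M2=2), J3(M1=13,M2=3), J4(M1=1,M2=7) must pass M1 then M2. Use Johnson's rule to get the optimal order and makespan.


Johnson's rule:
Group 1 (M1≤M2, sort by M1): ['J4', 'J1']
Group 2 (M1>M2, sort desc M2): ['J3', 'J2']
Sequence: J4 → J1 → J3 → J2
Makespan calculation:
  J4: M1 done=1, M2 done=8
  J1: M1 done=3, M2 done=14
  J3: M1 done=16, M2 done=19
  J2: M1 done=33, M2 done=35
= Sequence: J4 → J1 → J3 → J2, Makespan: 35


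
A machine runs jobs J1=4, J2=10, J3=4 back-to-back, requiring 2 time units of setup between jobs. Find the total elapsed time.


Makespan = Σ processing + (n-1) × setup
= (4 + 10 + 4) + (3-1)×2
= 18 + 4
= 22 time units


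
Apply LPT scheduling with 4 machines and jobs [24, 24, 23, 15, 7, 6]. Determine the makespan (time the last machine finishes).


Jobs (LPT sorted): [24, 24, 23, 15, 7, 6]
Machines: 4
  J=24 → Machine 1 (load: 0+24=24)
  J=24 → Machine 2 (load: 0+24=24)
  J=23 → Machine 3 (load: 0+23=23)
  J=15 → Machine 4 (load: 0+15=15)
  J=7 → Machine 4 (load: 15+7=22)
  J=6 → Machine 4 (load: 22+6=28)
Machine loads: [24, 24, 23, 28]
Makespan = max = 28 time units


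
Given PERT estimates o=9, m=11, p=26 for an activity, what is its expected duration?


te = (o + 4m + p) / 6
= (9 + 4×11 + 26) / 6
= (9 + 44 + 26) / 6
= 79 / 6
= 13.17


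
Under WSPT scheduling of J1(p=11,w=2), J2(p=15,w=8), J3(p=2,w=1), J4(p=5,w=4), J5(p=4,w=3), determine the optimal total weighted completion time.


WSPT order (by p/w): J4 → J5 → J2 → J3 → J1
  J4: C=5, w·C=4×5=20
  J5: C=9, w·C=3×9=27
  J2: C=24, w·C=8×24=192
  J3: C=26, w·C=1×26=26
  J1: C=37, w·C=2×37=74
Σ w·C = 339
= 339


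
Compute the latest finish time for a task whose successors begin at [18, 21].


LF = min of all successor start times
Successors start at: [18, 21]
LF = min(18, 21)
= 18


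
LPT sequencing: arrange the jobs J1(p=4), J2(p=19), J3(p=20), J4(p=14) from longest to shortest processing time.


LPT: sort by longest processing time first
  J3: p=20
  J2: p=19
  J4: p=14
  J1: p=4
Order: J3 → J2 → J4 → J1


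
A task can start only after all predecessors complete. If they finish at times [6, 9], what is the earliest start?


ES = max of all predecessor completion times
Predecessors: [6, 9]
ES = max(6, 9)
= 9


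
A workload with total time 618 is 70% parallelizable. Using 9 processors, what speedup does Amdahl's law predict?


Amdahl's law: T_p = T × ((1-p) + p/N)
= 618 × ((1-0.7) + 0.7/9)
= 618 × (0.30 + 0.0778)
= 618 × 0.3778
= 233.47
Speedup = 618/233.47
= 2.65×


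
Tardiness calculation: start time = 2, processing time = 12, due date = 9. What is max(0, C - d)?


Completion = start + processing = 2 + 12 = 14
Tardiness = max(0, C - d) = max(0, 14 - 9)
= max(0, 5)
= 5


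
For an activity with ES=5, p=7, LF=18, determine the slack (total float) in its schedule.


EF = ES + duration = 5 + 7 = 12
LS = LF - duration = 18 - 7 = 11
Total Float = LF - EF = 18 - 12
(or LS - ES = 11 - 5)
= 6


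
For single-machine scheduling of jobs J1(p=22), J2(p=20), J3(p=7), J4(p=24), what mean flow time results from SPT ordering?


SPT order: J3 → J2 → J1 → J4
Completion times:
  J3: C=7
  J2: C=27
  J1: C=49
  J4: C=73
Sum = 156, n = 4
Mean flow = 156/4
= 39.00


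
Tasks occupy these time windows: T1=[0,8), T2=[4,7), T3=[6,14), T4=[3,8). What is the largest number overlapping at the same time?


Check each time point for overlaps:
  t=6: 4 tasks active (T1, T2, T3, T4)
Max concurrent = 4


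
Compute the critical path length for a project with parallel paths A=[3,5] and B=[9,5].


Path A: 3 + 5 = 8
Path B: 9 + 5 = 14
Critical path = longest = max(8, 14)
= 14 (Path B)


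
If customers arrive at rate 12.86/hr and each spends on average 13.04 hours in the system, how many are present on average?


Little's law: L = λ × W
= 12.86 × 13.04
= 167.69


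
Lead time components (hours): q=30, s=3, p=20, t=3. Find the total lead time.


Lead time = queue + setup + processing + transit
= 30 + 3 + 20 + 3
= 56 hours


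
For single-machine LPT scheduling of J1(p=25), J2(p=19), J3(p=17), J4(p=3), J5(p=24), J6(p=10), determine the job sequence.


LPT: sort by longest processing time first
  J1: p=25
  J5: p=24
  J2: p=19
  J3: p=17
  J6: p=10
  J4: p=3
Order: J1 → J5 → J2 → J3 → J6 → J4


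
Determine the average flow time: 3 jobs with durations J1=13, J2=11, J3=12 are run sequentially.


Completion times:
  J1: completes at 13
  J2: completes at 24
  J3: completes at 36
Sum = 73
Average = 73/3
= 24.33


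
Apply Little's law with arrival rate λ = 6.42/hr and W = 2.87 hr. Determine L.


Little's law: L = λ × W
= 6.42 × 2.87
= 18.43


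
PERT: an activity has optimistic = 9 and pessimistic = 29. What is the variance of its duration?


σ² = ((p - o) / 6)² = (p - o)² / 36
= (29 - 9)² / 36
= 20² / 36
= 400 / 36
= 11.1111


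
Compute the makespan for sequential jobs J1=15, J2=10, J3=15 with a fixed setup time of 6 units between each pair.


Makespan = Σ processing + (n-1) × setup
= (15 + 10 + 15) + (3-1)×6
= 40 + 12
= 52 time units


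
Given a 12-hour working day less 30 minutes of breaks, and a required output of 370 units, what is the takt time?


Available = 12×60 - 30 = 690 min
Takt time = 690 / 370
= 1.86 min/unit


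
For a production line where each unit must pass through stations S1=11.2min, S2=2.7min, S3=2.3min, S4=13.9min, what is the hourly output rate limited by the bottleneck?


Bottleneck = longest station time
Station times: [11.2, 2.7, 2.3, 13.9]
Max = 13.9 min
Rate = 60 / 13.9
= 4.32 units/hour (bottleneck: 13.9min)


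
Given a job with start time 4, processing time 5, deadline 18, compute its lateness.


Completion = 4 + 5 = 9
Lateness = C - d = 9 - 18
= -9


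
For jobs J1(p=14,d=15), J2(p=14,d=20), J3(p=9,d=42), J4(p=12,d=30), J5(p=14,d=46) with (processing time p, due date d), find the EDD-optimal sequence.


EDD: sort by earliest due date
  J1: d=15, p=14
  J2: d=20, p=14
  J4: d=30, p=12
  J3: d=42, p=9
  J5: d=46, p=14
Order: J1 → J2 → J4 → J3 → J5


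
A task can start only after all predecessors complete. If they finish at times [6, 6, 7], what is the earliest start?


ES = max of all predecessor completion times
Predecessors: [6, 6, 7]
ES = max(6, 6, 7)
= 7


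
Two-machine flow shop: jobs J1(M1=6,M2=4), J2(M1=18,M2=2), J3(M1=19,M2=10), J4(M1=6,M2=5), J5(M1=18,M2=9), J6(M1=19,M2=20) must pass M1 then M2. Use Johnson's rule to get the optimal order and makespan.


Johnson's rule:
Group 1 (M1≤M2, sort by M1): ['J6']
Group 2 (M1>M2, sort desc M2): ['J3', 'J5', 'J4', 'J1', 'J2']
Sequence: J6 → J3 → J5 → J4 → J1 → J2
Makespan calculation:
  J6: M1 done=19, M2 done=39
  J3: M1 done=38, M2 done=49
  J5: M1 done=56, M2 done=65
  J4: M1 done=62, M2 done=70
  J1: M1 done=68, M2 done=74
  J2: M1 done=86, M2 done=88
= Sequence: J6 → J3 → J5 → J4 → J1 → J2, Makespan: 88


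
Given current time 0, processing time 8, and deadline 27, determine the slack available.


Slack = due - current_time - processing
= 27 - 0 - 8
= 19


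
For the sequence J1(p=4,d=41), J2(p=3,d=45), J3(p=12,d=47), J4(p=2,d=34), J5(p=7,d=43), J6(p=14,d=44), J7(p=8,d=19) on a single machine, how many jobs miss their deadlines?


Completion vs due date:
  J1: C=4, d=41 → on time
  J2: C=7, d=45 → on time
  J3: C=19, d=47 → on time
  J4: C=21, d=34 → on time
  J5: C=28, d=43 → on time
  J6: C=42, d=44 → on time
  J7: C=50, d=19 → TARDY
Tardy jobs: J7
Count = 1


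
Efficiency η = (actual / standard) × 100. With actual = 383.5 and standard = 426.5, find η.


Efficiency = (actual / standard) × 100
= (383.5 / 426.5) × 100
= 89.9%


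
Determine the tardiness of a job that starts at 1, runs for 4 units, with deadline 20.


Completion = start + processing = 1 + 4 = 5
Tardiness = max(0, C - d) = max(0, 5 - 20)
= max(0, -15)
= 0


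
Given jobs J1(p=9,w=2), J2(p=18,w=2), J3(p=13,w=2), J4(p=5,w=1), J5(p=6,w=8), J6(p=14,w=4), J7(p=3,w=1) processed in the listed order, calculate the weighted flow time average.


Completion times:
  J1: C=9, w×C=2×9=18
  J2: C=27, w×C=2×27=54
  J3: C=40, w×C=2×40=80
  J4: C=45, w×C=1×45=45
  J5: C=51, w×C=8×51=408
  J6: C=65, w×C=4×65=260
  J7: C=68, w×C=1×68=68
Sum w×C = 933
Sum w = 20
Weighted avg = 933/20
= 46.65


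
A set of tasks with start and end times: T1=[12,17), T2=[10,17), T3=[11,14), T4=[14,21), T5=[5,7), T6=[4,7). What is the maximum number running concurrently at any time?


Check each time point for overlaps:
  t=12: 3 tasks active (T1, T2, T3)
Max concurrent = 3


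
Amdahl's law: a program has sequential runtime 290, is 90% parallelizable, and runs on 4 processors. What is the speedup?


Amdahl's law: T_p = T × ((1-p) + p/N)
= 290 × ((1-0.9) + 0.9/4)
= 290 × (0.10 + 0.2250)
= 290 × 0.3250
= 94.25
Speedup = 290/94.25
= 3.08×


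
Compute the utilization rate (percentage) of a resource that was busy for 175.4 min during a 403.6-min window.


Utilization = busy / total × 100
= 175.4 / 403.6 × 100
= 43.5%


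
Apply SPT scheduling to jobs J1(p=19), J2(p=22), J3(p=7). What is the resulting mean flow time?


SPT order: J3 → J1 → J2
Completion times:
  J3: C=7
  J1: C=26
  J2: C=48
Sum = 81, n = 3
Mean flow = 81/3
= 27.00


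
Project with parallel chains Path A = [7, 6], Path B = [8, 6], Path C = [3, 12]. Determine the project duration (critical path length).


Path A: 7 + 6 = 13
Path B: 8 + 6 = 14
Path C: 3 + 12 = 15
Critical path = longest = max(13, 14, 15)
= 15 (Path C)


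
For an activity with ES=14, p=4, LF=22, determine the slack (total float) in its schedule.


EF = ES + duration = 14 + 4 = 18
LS = LF - duration = 22 - 4 = 18
Total Float = LF - EF = 22 - 18
(or LS - ES = 18 - 14)
= 4


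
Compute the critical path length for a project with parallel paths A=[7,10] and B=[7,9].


Path A: 7 + 10 = 17
Path B: 7 + 9 = 16
Critical path = longest = max(17, 16)
= 17 (Path A)


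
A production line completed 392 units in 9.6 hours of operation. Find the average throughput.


Throughput = units / time
= 392 / 9.6
= 40.8 units/hour


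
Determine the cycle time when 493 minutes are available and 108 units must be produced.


Cycle time = available time / demand
= 493 / 108
= 4.56 min/unit


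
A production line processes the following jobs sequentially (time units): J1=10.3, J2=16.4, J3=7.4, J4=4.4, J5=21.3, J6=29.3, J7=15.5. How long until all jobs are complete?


Sequential makespan: sum all processing times
= 10.3 + 16.4 + 7.4 + 4.4 + 21.3 + 29.3 + 15.5
= 104.6 time units


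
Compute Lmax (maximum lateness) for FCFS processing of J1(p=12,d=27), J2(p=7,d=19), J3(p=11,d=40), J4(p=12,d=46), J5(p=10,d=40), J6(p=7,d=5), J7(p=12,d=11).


Lateness per job (L = C - d):
  J1: C=12, d=27, L=-15
  J2: C=19, d=19, L=0
  J3: C=30, d=40, L=-10
  J4: C=42, d=46, L=-4
  J5: C=52, d=40, L=12
  J6: C=59, d=5, L=54
  J7: C=71, d=11, L=60
Lmax = max(-15, 0, -10, -4, 12, 54, 60)
= 60


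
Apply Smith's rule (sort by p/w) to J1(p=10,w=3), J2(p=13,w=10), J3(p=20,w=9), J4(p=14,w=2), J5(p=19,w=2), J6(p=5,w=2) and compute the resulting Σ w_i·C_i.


WSPT order (by p/w): J2 → J3 → J6 → J1 → J4 → J5
  J2: C=13, w·C=10×13=130
  J3: C=33, w·C=9×33=297
  J6: C=38, w·C=2×38=76
  J1: C=48, w·C=3×48=144
  J4: C=62, w·C=2×62=124
  J5: C=81, w·C=2×81=162
Σ w·C = 933
= 933


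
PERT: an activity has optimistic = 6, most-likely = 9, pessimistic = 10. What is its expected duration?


te = (o + 4m + p) / 6
= (6 + 4×9 + 10) / 6
= (6 + 36 + 10) / 6
= 52 / 6
= 8.67


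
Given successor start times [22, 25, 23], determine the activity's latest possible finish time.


LF = min of all successor start times
Successors start at: [22, 25, 23]
LF = min(22, 25, 23)
= 22


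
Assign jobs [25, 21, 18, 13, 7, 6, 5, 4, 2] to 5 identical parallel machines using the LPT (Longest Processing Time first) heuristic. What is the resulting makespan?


Jobs (LPT sorted): [25, 21, 18, 13, 7, 6, 5, 4, 2]
Machines: 5
  J=25 → Machine 1 (load: 0+25=25)
  J=21 → Machine 2 (load: 0+21=21)
  J=18 → Machine 3 (load: 0+18=18)
  J=13 → Machine 4 (load: 0+13=13)
  J=7 → Machine 5 (load: 0+7=7)
  J=6 → Machine 5 (load: 7+6=13)
  J=5 → Machine 4 (load: 13+5=18)
  J=4 → Machine 5 (load: 13+4=17)
  J=2 → Machine 5 (load: 17+2=19)
Machine loads: [25, 21, 18, 18, 19]
Makespan = max = 25 time units


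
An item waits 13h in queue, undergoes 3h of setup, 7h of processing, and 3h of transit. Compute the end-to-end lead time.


Lead time = queue + setup + processing + transit
= 13 + 3 + 7 + 3
= 26 hours


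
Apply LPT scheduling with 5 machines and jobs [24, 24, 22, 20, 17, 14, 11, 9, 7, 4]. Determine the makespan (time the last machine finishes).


Jobs (LPT sorted): [24, 24, 22, 20, 17, 14, 11, 9, 7, 4]
Machines: 5
  J=24 → Machine 1 (load: 0+24=24)
  J=24 → Machine 2 (load: 0+24=24)
  J=22 → Machine 3 (load: 0+22=22)
  J=20 → Machine 4 (load: 0+20=20)
  J=17 → Machine 5 (load: 0+17=17)
  J=14 → Machine 5 (load: 17+14=31)
  J=11 → Machine 4 (load: 20+11=31)
  J=9 → Machine 3 (load: 22+9=31)
  J=7 → Machine 1 (load: 24+7=31)
  J=4 → Machine 2 (load: 24+4=28)
Machine loads: [31, 28, 31, 31, 31]
Makespan = max = 31 time units


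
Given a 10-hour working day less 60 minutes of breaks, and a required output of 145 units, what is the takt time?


Available = 10×60 - 60 = 540 min
Takt time = 540 / 145
= 3.72 min/unit


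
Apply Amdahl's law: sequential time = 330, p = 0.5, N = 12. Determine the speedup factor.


Amdahl's law: T_p = T × ((1-p) + p/N)
= 330 × ((1-0.5) + 0.5/12)
= 330 × (0.50 + 0.0417)
= 330 × 0.5417
= 178.75
Speedup = 330/178.75
= 1.85×


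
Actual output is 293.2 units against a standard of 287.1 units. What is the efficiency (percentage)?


Efficiency = (actual / standard) × 100
= (293.2 / 287.1) × 100
= 102.1%


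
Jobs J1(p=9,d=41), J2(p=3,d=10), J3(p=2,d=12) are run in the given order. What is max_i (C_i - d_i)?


Lateness per job (L = C - d):
  J1: C=9, d=41, L=-32
  J2: C=12, d=10, L=2
  J3: C=14, d=12, L=2
Lmax = max(-32, 2, 2)
= 2


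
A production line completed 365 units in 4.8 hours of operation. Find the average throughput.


Throughput = units / time
= 365 / 4.8
= 76.0 units/hour


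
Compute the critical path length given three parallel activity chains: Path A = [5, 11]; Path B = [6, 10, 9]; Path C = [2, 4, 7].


Path A: 5 + 11 = 16
Path B: 6 + 10 + 9 = 25
Path C: 2 + 4 + 7 = 13
Critical path = longest = max(16, 25, 13)
= 25 (Path B)


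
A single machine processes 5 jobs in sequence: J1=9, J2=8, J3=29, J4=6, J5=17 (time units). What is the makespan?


Sequential makespan: sum all processing times
= 9 + 8 + 29 + 6 + 17
= 69 time units


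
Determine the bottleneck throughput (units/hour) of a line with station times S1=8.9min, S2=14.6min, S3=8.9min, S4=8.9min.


Bottleneck = longest station time
Station times: [8.9, 14.6, 8.9, 8.9]
Max = 14.6 min
Rate = 60 / 14.6
= 4.11 units/hour (bottleneck: 14.6min)


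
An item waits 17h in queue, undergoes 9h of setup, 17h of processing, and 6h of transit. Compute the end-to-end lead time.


Lead time = queue + setup + processing + transit
= 17 + 9 + 17 + 6
= 49 hours


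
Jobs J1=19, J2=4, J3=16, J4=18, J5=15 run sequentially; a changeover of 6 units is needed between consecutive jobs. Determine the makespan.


Makespan = Σ processing + (n-1) × setup
= (19 + 4 + 16 + 18 + 15) + (5-1)×6
= 72 + 24
= 96 time units


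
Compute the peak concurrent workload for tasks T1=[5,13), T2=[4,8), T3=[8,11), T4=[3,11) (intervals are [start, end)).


Check each time point for overlaps:
  t=5: 3 tasks active (T1, T2, T4)
Max concurrent = 3


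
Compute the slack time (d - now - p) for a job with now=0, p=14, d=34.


Slack = due - current_time - processing
= 34 - 0 - 14
= 20


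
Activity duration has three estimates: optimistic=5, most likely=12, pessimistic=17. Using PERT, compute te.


te = (o + 4m + p) / 6
= (5 + 4×12 + 17) / 6
= (5 + 48 + 17) / 6
= 70 / 6
= 11.67


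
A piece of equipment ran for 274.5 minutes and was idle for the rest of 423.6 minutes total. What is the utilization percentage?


Utilization = busy / total × 100
= 274.5 / 423.6 × 100
= 64.8%


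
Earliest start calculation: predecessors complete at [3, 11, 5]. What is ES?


ES = max of all predecessor completion times
Predecessors: [3, 11, 5]
ES = max(3, 11, 5)
= 11


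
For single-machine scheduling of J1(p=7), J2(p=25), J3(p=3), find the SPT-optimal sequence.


SPT: sort by shortest processing time
  J3: p=3
  J1: p=7
  J2: p=25
Order: J3 → J1 → J2


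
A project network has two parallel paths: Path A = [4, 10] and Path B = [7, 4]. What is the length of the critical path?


Path A: 4 + 10 = 14
Path B: 7 + 4 = 11
Critical path = longest = max(14, 11)
= 14 (Path A)


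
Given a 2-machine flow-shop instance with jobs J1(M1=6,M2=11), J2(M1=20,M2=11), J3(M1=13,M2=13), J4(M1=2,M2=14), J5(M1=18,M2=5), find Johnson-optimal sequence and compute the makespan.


Johnson's rule:
Group 1 (M1≤M2, sort by M1): ['J4', 'J1', 'J3']
Group 2 (M1>M2, sort desc M2): ['J2', 'J5']
Sequence: J4 → J1 → J3 → J2 → J5
Makespan calculation:
  J4: M1 done=2, M2 done=16
  J1: M1 done=8, M2 done=27
  J3: M1 done=21, M2 done=40
  J2: M1 done=41, M2 done=52
  J5: M1 done=59, M2 done=64
= Sequence: J4 → J1 → J3 → J2 → J5, Makespan: 64


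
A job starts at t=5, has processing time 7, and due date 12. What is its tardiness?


Completion = start + processing = 5 + 7 = 12
Tardiness = max(0, C - d) = max(0, 12 - 12)
= max(0, 0)
= 0


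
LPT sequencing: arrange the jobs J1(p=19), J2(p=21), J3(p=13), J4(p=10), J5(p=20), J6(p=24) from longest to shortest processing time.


LPT: sort by longest processing time first
  J6: p=24
  J2: p=21
  J5: p=20
  J1: p=19
  J3: p=13
  J4: p=10
Order: J6 → J2 → J5 → J1 → J3 → J4


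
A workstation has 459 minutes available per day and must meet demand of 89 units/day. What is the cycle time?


Cycle time = available time / demand
= 459 / 89
= 5.16 min/unit


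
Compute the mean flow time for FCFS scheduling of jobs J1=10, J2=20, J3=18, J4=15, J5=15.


Completion times:
  J1: completes at 10
  J2: completes at 30
  J3: completes at 48
  J4: completes at 63
  J5: completes at 78
Sum = 229
Average = 229/5
= 45.80


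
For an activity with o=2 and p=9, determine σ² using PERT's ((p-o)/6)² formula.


σ² = ((p - o) / 6)² = (p - o)² / 36
= (9 - 2)² / 36
= 7² / 36
= 49 / 36
= 1.3611


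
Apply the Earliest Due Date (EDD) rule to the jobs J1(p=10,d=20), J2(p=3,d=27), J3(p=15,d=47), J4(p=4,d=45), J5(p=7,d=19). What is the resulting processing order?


EDD: sort by earliest due date
  J5: d=19, p=7
  J1: d=20, p=10
  J2: d=27, p=3
  J4: d=45, p=4
  J3: d=47, p=15
Order: J5 → J1 → J2 → J4 → J3


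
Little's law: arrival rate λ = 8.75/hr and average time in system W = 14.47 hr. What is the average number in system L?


Little's law: L = λ × W
= 8.75 × 14.47
= 126.61


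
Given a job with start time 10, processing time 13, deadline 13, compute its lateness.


Completion = 10 + 13 = 23
Lateness = C - d = 23 - 13
= 10


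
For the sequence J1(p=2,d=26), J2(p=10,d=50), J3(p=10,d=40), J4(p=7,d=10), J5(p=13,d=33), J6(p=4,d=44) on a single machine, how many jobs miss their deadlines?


Completion vs due date:
  J1: C=2, d=26 → on time
  J2: C=12, d=50 → on time
  J3: C=22, d=40 → on time
  J4: C=29, d=10 → TARDY
  J5: C=42, d=33 → TARDY
  J6: C=46, d=44 → TARDY
Tardy jobs: J4, J5, J6
Count = 3


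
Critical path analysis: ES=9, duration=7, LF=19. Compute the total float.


EF = ES + duration = 9 + 7 = 16
LS = LF - duration = 19 - 7 = 12
Total Float = LF - EF = 19 - 16
(or LS - ES = 12 - 9)
= 3


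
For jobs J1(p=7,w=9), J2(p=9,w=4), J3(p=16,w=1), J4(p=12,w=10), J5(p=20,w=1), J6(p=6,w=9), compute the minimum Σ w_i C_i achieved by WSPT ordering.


WSPT order (by p/w): J6 → J1 → J4 → J2 → J3 → J5
  J6: C=6, w·C=9×6=54
  J1: C=13, w·C=9×13=117
  J4: C=25, w·C=10×25=250
  J2: C=34, w·C=4×34=136
  J3: C=50, w·C=1×50=50
  J5: C=70, w·C=1×70=70
Σ w·C = 677
= 677


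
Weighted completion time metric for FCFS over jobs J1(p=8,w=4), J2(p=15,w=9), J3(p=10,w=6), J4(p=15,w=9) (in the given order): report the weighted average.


Completion times:
  J1: C=8, w×C=4×8=32
  J2: C=23, w×C=9×23=207
  J3: C=33, w×C=6×33=198
  J4: C=48, w×C=9×48=432
Sum w×C = 869
Sum w = 28
Weighted avg = 869/28
= 31.04


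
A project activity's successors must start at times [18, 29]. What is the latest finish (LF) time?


LF = min of all successor start times
Successors start at: [18, 29]
LF = min(18, 29)
= 18


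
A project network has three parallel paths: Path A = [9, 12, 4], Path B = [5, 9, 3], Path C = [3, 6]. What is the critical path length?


Path A: 9 + 12 + 4 = 25
Path B: 5 + 9 + 3 = 17
Path C: 3 + 6 = 9
Critical path = longest = max(25, 17, 9)
= 25 (Path A)


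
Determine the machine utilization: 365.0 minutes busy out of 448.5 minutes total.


Utilization = busy / total × 100
= 365.0 / 448.5 × 100
= 81.4%


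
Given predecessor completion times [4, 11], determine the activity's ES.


ES = max of all predecessor completion times
Predecessors: [4, 11]
ES = max(4, 11)
= 11


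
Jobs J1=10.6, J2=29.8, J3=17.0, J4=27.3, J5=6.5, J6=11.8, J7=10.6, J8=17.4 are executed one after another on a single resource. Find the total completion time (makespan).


Sequential makespan: sum all processing times
= 10.6 + 29.8 + 17.0 + 27.3 + 6.5 + 11.8 + 10.6 + 17.4
= 131.0 time units


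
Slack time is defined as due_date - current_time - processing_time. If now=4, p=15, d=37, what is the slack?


Slack = due - current_time - processing
= 37 - 4 - 15
= 18


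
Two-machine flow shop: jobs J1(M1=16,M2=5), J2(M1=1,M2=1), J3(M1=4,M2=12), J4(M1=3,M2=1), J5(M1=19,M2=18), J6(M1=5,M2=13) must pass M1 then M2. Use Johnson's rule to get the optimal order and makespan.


Johnson's rule:
Group 1 (M1≤M2, sort by M1): ['J2', 'J3', 'J6']
Group 2 (M1>M2, sort desc M2): ['J5', 'J1', 'J4']
Sequence: J2 → J3 → J6 → J5 → J1 → J4
Makespan calculation:
  J2: M1 done=1, M2 done=2
  J3: M1 done=5, M2 done=17
  J6: M1 done=10, M2 done=30
  J5: M1 done=29, M2 done=48
  J1: M1 done=45, M2 done=53
  J4: M1 done=48, M2 done=54
= Sequence: J2 → J3 → J6 → J5 → J1 → J4, Makespan: 54


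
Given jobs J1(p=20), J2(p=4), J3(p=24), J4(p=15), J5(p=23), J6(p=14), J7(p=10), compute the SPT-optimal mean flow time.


SPT order: J2 → J7 → J6 → J4 → J1 → J5 → J3
Completion times:
  J2: C=4
  J7: C=14
  J6: C=28
  J4: C=43
  J1: C=63
  J5: C=86
  J3: C=110
Sum = 348, n = 7
Mean flow = 348/7
= 49.71


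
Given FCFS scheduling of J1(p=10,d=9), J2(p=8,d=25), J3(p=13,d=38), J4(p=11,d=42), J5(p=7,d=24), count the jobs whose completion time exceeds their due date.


Completion vs due date:
  J1: C=10, d=9 → TARDY
  J2: C=18, d=25 → on time
  J3: C=31, d=38 → on time
  J4: C=42, d=42 → on time
  J5: C=49, d=24 → TARDY
Tardy jobs: J1, J5
Count = 2


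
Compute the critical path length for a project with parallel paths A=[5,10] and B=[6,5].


Path A: 5 + 10 = 15
Path B: 6 + 5 = 11
Critical path = longest = max(15, 11)
= 15 (Path A)


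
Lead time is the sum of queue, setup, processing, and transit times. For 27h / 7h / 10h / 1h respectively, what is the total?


Lead time = queue + setup + processing + transit
= 27 + 7 + 10 + 1
= 45 hours


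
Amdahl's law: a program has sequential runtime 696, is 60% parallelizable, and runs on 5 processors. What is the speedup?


Amdahl's law: T_p = T × ((1-p) + p/N)
= 696 × ((1-0.6) + 0.6/5)
= 696 × (0.40 + 0.1200)
= 696 × 0.5200
= 361.92
Speedup = 696/361.92
= 1.92×


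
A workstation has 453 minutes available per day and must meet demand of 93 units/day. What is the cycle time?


Cycle time = available time / demand
= 453 / 93
= 4.87 min/unit


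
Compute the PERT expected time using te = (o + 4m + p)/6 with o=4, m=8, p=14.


te = (o + 4m + p) / 6
= (4 + 4×8 + 14) / 6
= (4 + 32 + 14) / 6
= 50 / 6
= 8.33


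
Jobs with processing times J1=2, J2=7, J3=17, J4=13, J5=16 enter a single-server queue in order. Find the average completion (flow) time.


Completion times:
  J1: completes at 2
  J2: completes at 9
  J3: completes at 26
  J4: completes at 39
  J5: completes at 55
Sum = 131
Average = 131/5
= 26.20


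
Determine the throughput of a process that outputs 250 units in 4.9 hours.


Throughput = units / time
= 250 / 4.9
= 51.0 units/hour


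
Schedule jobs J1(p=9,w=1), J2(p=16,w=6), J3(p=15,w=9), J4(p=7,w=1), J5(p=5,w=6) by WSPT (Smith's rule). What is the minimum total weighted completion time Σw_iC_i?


WSPT order (by p/w): J5 → J3 → J2 → J4 → J1
  J5: C=5, w·C=6×5=30
  J3: C=20, w·C=9×20=180
  J2: C=36, w·C=6×36=216
  J4: C=43, w·C=1×43=43
  J1: C=52, w·C=1×52=52
Σ w·C = 521
= 521


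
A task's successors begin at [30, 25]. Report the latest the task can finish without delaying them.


LF = min of all successor start times
Successors start at: [30, 25]
LF = min(30, 25)
= 25
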